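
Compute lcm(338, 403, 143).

115258

338 = 2 × 13^2
403 = 13 × 31
143 = 11 × 13
LCM(338, 403, 143) = 2 × 11 × 13^2 × 31 = 115258.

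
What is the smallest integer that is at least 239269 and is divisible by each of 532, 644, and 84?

256956

The integer must be a common multiple of 532, 644, and 84, so a multiple of their LCM.
532 = 2^2 × 7 × 19
644 = 2^2 × 7 × 23
84 = 2^2 × 3 × 7
LCM(532, 644, 84) = 2^2 × 3 × 7 × 19 × 23 = 36708.
Smallest multiple of 36708 that is ≥ 239269: ⌈239269/36708⌉ × 36708 = 7 × 36708 = 256956.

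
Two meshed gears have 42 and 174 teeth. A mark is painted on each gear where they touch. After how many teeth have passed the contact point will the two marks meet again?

We need the least common multiple of the intervals.
42 = 2 × 3 × 7
174 = 2 × 3 × 29
LCM(42, 174) = 2 × 3 × 7 × 29 = 1218.

1218 teeth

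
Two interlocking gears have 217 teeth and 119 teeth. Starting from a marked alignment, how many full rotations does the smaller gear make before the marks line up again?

31 rotations

All finish a whole number of cycles simultaneously at t = LCM of the periods.
217 = 7 × 31
119 = 7 × 17
LCM(217, 119) = 7 × 17 × 31 = 3689.
Rotations for period 119: 3689 / 119 = 31.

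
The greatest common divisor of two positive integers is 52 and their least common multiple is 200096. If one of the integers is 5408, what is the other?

For two integers, gcd × lcm = product, so the other is (52 × 200096) / 5408 = 10404992 / 5408 = 1924.

1924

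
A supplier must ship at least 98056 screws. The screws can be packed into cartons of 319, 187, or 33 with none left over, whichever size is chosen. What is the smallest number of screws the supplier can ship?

113883

The number of screws must be a common multiple of 319, 187, and 33, so a multiple of their LCM.
319 = 11 × 29
187 = 11 × 17
33 = 3 × 11
LCM(319, 187, 33) = 3 × 11 × 17 × 29 = 16269.
Smallest multiple of 16269 that is ≥ 98056: ⌈98056/16269⌉ × 16269 = 7 × 16269 = 113883.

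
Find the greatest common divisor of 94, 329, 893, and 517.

47

94 = 2 × 47
329 = 7 × 47
893 = 19 × 47
517 = 11 × 47
gcd(94, 329, 893, 517) = 47.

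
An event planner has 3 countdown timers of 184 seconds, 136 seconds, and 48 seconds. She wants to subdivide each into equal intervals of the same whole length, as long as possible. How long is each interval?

8 seconds

The interval must divide each timer length; the longest such is the gcd.
184 = 2^3 × 23
136 = 2^3 × 17
48 = 2^4 × 3
gcd(184, 136, 48) = 2^3 = 8.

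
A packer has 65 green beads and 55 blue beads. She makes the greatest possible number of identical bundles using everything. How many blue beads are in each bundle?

Number of bundles = gcd(65, 55).
65 = 5 × 13
55 = 5 × 11
gcd(65, 55) = 5.
blue beads per bundle = 55 / 5 = 11.

11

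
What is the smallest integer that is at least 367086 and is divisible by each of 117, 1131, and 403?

The integer must be a common multiple of 117, 1131, and 403, so a multiple of their LCM.
117 = 3^2 × 13
1131 = 3 × 13 × 29
403 = 13 × 31
LCM(117, 1131, 403) = 3^2 × 13 × 29 × 31 = 105183.
Smallest multiple of 105183 that is ≥ 367086: ⌈367086/105183⌉ × 105183 = 4 × 105183 = 420732.

420732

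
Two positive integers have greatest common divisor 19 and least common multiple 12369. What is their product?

For any two positive integers, gcd × lcm = product = 19 × 12369 = 235011.

235011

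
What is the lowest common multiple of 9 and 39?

117

9 = 3^2
39 = 3 × 13
LCM(9, 39) = 3^2 × 13 = 117.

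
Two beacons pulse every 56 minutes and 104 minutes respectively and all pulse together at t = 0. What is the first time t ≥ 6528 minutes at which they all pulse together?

Joint pulses occur at multiples of LCM(56, 104).
56 = 2^3 × 7
104 = 2^3 × 13
LCM(56, 104) = 2^3 × 7 × 13 = 728.
Smallest multiple of 728 that is ≥ 6528: ⌈6528/728⌉ × 728 = 9 × 728 = 6552.

6552 minutes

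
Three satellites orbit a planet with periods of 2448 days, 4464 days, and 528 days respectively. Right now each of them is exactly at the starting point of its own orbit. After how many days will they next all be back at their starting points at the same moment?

The first simultaneous occurrence is after LCM of the individual periods.
2448 = 2^4 × 3^2 × 17
4464 = 2^4 × 3^2 × 31
528 = 2^4 × 3 × 11
LCM(2448, 4464, 528) = 2^4 × 3^2 × 11 × 17 × 31 = 834768.

834768 days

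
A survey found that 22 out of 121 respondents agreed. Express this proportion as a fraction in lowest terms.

2/11

22 = 2 × 11
121 = 11^2
gcd(22, 121) = 11.
Divide numerator and denominator by 11: 22/121 = 2/11.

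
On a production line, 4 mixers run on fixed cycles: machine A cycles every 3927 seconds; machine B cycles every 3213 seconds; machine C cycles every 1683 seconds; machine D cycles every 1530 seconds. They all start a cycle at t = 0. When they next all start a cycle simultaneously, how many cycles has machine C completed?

210 cycles

They are all back at their starting positions together after one LCM of the periods.
3927 = 3 × 7 × 11 × 17
3213 = 3^3 × 7 × 17
1683 = 3^2 × 11 × 17
1530 = 2 × 3^2 × 5 × 17
LCM(3927, 3213, 1683, 1530) = 2 × 3^3 × 5 × 7 × 11 × 17 = 353430.
Cycles for period 1683: 353430 / 1683 = 210.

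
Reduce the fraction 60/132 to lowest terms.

60 = 2^2 × 3 × 5
132 = 2^2 × 3 × 11
gcd(60, 132) = 2^2 × 3 = 12.
Divide numerator and denominator by 12: 60/132 = 5/11.

5/11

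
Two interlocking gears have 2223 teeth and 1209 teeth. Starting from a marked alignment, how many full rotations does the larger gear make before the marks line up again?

They are all back at their starting positions together after one LCM of the periods.
2223 = 3^2 × 13 × 19
1209 = 3 × 13 × 31
LCM(2223, 1209) = 3^2 × 13 × 19 × 31 = 68913.
Rotations for period 2223: 68913 / 2223 = 31.

31 rotations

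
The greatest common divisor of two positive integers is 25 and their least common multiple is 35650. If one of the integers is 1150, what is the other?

775

For two integers, gcd × lcm = product, so the other is (25 × 35650) / 1150 = 891250 / 1150 = 775.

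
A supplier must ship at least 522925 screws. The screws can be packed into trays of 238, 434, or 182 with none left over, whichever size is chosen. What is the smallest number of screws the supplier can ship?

The number of screws must be a common multiple of 238, 434, and 182, so a multiple of their LCM.
238 = 2 × 7 × 17
434 = 2 × 7 × 31
182 = 2 × 7 × 13
LCM(238, 434, 182) = 2 × 7 × 13 × 17 × 31 = 95914.
Smallest multiple of 95914 that is ≥ 522925: ⌈522925/95914⌉ × 95914 = 6 × 95914 = 575484.

575484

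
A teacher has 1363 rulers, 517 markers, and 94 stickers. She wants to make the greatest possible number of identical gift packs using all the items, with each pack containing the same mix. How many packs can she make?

47 packs

The pack count must divide each quantity, so the greatest is gcd(1363, 517, 94).
1363 = 29 × 47
517 = 11 × 47
94 = 2 × 47
gcd(1363, 517, 94) = 47.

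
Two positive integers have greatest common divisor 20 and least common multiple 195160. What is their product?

For any two positive integers, gcd × lcm = product = 20 × 195160 = 3903200.

3903200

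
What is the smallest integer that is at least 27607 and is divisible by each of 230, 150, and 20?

The integer must be a common multiple of 230, 150, and 20, so a multiple of their LCM.
230 = 2 × 5 × 23
150 = 2 × 3 × 5^2
20 = 2^2 × 5
LCM(230, 150, 20) = 2^2 × 3 × 5^2 × 23 = 6900.
Smallest multiple of 6900 that is ≥ 27607: ⌈27607/6900⌉ × 6900 = 5 × 6900 = 34500.

34500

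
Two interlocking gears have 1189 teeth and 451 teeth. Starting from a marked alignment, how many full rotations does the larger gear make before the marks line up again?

11 rotations

They are all back at their starting positions together after one LCM of the periods.
1189 = 29 × 41
451 = 11 × 41
LCM(1189, 451) = 11 × 29 × 41 = 13079.
Rotations for period 1189: 13079 / 1189 = 11.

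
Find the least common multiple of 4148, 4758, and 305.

808860

4148 = 2^2 × 17 × 61
4758 = 2 × 3 × 13 × 61
305 = 5 × 61
LCM(4148, 4758, 305) = 2^2 × 3 × 5 × 13 × 17 × 61 = 808860.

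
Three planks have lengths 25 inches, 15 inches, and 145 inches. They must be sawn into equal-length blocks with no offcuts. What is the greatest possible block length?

5 inches

The block length must divide every plank, so the greatest is gcd(25, 15, 145).
25 = 5^2
15 = 3 × 5
145 = 5 × 29
gcd(25, 15, 145) = 5.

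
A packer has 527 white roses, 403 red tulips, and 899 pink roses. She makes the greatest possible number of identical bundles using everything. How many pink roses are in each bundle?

Number of bundles = gcd(527, 403, 899).
527 = 17 × 31
403 = 13 × 31
899 = 29 × 31
gcd(527, 403, 899) = 31.
pink roses per bundle = 899 / 31 = 29.

29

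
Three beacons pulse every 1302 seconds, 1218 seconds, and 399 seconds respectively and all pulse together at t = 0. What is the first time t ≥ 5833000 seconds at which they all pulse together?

Joint pulses occur at multiples of LCM(1302, 1218, 399).
1302 = 2 × 3 × 7 × 31
1218 = 2 × 3 × 7 × 29
399 = 3 × 7 × 19
LCM(1302, 1218, 399) = 2 × 3 × 7 × 19 × 29 × 31 = 717402.
Smallest multiple of 717402 that is ≥ 5833000: ⌈5833000/717402⌉ × 717402 = 9 × 717402 = 6456618.

6456618 seconds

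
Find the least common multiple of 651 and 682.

14322

651 = 3 × 7 × 31
682 = 2 × 11 × 31
LCM(651, 682) = 2 × 3 × 7 × 11 × 31 = 14322.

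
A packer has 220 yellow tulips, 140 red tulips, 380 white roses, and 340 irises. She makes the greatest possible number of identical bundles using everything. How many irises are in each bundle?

17

Number of bundles = gcd(220, 140, 380, 340).
220 = 2^2 × 5 × 11
140 = 2^2 × 5 × 7
380 = 2^2 × 5 × 19
340 = 2^2 × 5 × 17
gcd(220, 140, 380, 340) = 2^2 × 5 = 20.
irises per bundle = 340 / 20 = 17.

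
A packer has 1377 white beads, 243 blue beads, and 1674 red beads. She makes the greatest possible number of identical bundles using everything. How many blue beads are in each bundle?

9

Number of bundles = gcd(1377, 243, 1674).
1377 = 3^4 × 17
243 = 3^5
1674 = 2 × 3^3 × 31
gcd(1377, 243, 1674) = 3^3 = 27.
blue beads per bundle = 243 / 27 = 9.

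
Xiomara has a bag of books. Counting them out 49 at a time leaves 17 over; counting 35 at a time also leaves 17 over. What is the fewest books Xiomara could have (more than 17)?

N − 17 must be a common multiple of 49 and 35.
49 = 7^2
35 = 5 × 7
LCM(49, 35) = 5 × 7^2 = 245.
Smallest N > 17 is LCM + 17 = 245 + 17 = 262.

262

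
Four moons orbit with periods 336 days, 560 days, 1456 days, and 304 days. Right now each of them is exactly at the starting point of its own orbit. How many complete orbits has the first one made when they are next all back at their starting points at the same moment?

1235 orbits

They are all back at their starting positions together after one LCM of the periods.
336 = 2^4 × 3 × 7
560 = 2^4 × 5 × 7
1456 = 2^4 × 7 × 13
304 = 2^4 × 19
LCM(336, 560, 1456, 304) = 2^4 × 3 × 5 × 7 × 13 × 19 = 414960.
Orbits for period 336: 414960 / 336 = 1235.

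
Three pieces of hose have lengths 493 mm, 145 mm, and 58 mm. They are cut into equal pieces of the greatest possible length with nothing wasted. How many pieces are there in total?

Piece length = gcd(493, 145, 58).
493 = 17 × 29
145 = 5 × 29
58 = 2 × 29
gcd(493, 145, 58) = 29.
Total pieces = 493/29 + 145/29 + 58/29 = 17 + 5 + 2 = 24.

24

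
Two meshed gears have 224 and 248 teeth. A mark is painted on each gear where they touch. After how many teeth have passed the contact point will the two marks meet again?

6944 teeth

They coincide at every common multiple of the periods; the first is the LCM.
224 = 2^5 × 7
248 = 2^3 × 31
LCM(224, 248) = 2^5 × 7 × 31 = 6944.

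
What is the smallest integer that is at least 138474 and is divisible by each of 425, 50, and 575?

The integer must be a common multiple of 425, 50, and 575, so a multiple of their LCM.
425 = 5^2 × 17
50 = 2 × 5^2
575 = 5^2 × 23
LCM(425, 50, 575) = 2 × 5^2 × 17 × 23 = 19550.
Smallest multiple of 19550 that is ≥ 138474: ⌈138474/19550⌉ × 19550 = 8 × 19550 = 156400.

156400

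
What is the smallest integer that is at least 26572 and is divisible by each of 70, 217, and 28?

30380

The integer must be a common multiple of 70, 217, and 28, so a multiple of their LCM.
70 = 2 × 5 × 7
217 = 7 × 31
28 = 2^2 × 7
LCM(70, 217, 28) = 2^2 × 5 × 7 × 31 = 4340.
Smallest multiple of 4340 that is ≥ 26572: ⌈26572/4340⌉ × 4340 = 7 × 4340 = 30380.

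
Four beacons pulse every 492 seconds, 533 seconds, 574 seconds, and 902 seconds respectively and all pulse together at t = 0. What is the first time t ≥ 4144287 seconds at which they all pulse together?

4432428 seconds

Joint pulses occur at multiples of LCM(492, 533, 574, 902).
492 = 2^2 × 3 × 41
533 = 13 × 41
574 = 2 × 7 × 41
902 = 2 × 11 × 41
LCM(492, 533, 574, 902) = 2^2 × 3 × 7 × 11 × 13 × 41 = 492492.
Smallest multiple of 492492 that is ≥ 4144287: ⌈4144287/492492⌉ × 492492 = 9 × 492492 = 4432428.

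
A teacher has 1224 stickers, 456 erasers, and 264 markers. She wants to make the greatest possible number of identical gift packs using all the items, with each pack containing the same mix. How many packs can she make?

The pack count must divide each quantity, so the greatest is gcd(1224, 456, 264).
1224 = 2^3 × 3^2 × 17
456 = 2^3 × 3 × 19
264 = 2^3 × 3 × 11
gcd(1224, 456, 264) = 2^3 × 3 = 24.

24 packs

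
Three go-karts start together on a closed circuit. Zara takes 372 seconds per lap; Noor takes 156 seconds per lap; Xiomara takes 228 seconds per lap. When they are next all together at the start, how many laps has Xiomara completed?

They are all back at their starting positions together after one LCM of the periods.
372 = 2^2 × 3 × 31
156 = 2^2 × 3 × 13
228 = 2^2 × 3 × 19
LCM(372, 156, 228) = 2^2 × 3 × 13 × 19 × 31 = 91884.
Laps for period 228: 91884 / 228 = 403.

403 laps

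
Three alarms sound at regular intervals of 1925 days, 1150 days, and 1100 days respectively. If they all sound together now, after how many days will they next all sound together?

They coincide at every common multiple of the periods; the first is the LCM.
1925 = 5^2 × 7 × 11
1150 = 2 × 5^2 × 23
1100 = 2^2 × 5^2 × 11
LCM(1925, 1150, 1100) = 2^2 × 5^2 × 7 × 11 × 23 = 177100.

177100 days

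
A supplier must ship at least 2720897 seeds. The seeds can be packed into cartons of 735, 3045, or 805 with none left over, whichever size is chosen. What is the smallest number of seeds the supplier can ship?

The number of seeds must be a common multiple of 735, 3045, and 805, so a multiple of their LCM.
735 = 3 × 5 × 7^2
3045 = 3 × 5 × 7 × 29
805 = 5 × 7 × 23
LCM(735, 3045, 805) = 3 × 5 × 7^2 × 23 × 29 = 490245.
Smallest multiple of 490245 that is ≥ 2720897: ⌈2720897/490245⌉ × 490245 = 6 × 490245 = 2941470.

2941470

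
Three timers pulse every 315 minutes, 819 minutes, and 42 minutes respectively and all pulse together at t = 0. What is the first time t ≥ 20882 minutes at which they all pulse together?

24570 minutes

Joint pulses occur at multiples of LCM(315, 819, 42).
315 = 3^2 × 5 × 7
819 = 3^2 × 7 × 13
42 = 2 × 3 × 7
LCM(315, 819, 42) = 2 × 3^2 × 5 × 7 × 13 = 8190.
Smallest multiple of 8190 that is ≥ 20882: ⌈20882/8190⌉ × 8190 = 3 × 8190 = 24570.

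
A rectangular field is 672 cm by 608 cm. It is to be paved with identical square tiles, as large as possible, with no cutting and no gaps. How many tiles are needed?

Tile side = gcd(672, 608).
672 = 2^5 × 3 × 7
608 = 2^5 × 19
gcd(672, 608) = 2^5 = 32.
Tiles: (672/32) × (608/32) = 21 × 19 = 399.

399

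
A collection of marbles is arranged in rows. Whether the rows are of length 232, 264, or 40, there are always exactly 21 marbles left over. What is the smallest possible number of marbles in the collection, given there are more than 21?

N − 21 must be a common multiple of 232, 264, and 40.
232 = 2^3 × 29
264 = 2^3 × 3 × 11
40 = 2^3 × 5
LCM(232, 264, 40) = 2^3 × 3 × 5 × 11 × 29 = 38280.
Smallest N > 21 is LCM + 21 = 38280 + 21 = 38301.

38301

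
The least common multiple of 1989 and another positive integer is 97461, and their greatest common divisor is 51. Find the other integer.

gcd × lcm = product of the two integers, so the other integer is (51 × 97461) / 1989 = 2499.

2499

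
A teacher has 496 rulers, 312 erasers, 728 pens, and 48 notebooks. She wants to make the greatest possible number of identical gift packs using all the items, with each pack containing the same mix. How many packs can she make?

The pack count must divide each quantity, so the greatest is gcd(496, 312, 728, 48).
496 = 2^4 × 31
312 = 2^3 × 3 × 13
728 = 2^3 × 7 × 13
48 = 2^4 × 3
gcd(496, 312, 728, 48) = 2^3 = 8.

8 packs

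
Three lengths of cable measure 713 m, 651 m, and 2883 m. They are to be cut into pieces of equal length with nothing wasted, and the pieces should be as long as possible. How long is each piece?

Each piece length must divide every original length, so the longest possible is gcd(713, 651, 2883).
713 = 23 × 31
651 = 3 × 7 × 31
2883 = 3 × 31^2
gcd(713, 651, 2883) = 31.

31 m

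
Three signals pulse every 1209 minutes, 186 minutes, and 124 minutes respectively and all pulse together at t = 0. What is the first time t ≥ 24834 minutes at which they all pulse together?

Joint pulses occur at multiples of LCM(1209, 186, 124).
1209 = 3 × 13 × 31
186 = 2 × 3 × 31
124 = 2^2 × 31
LCM(1209, 186, 124) = 2^2 × 3 × 13 × 31 = 4836.
Smallest multiple of 4836 that is ≥ 24834: ⌈24834/4836⌉ × 4836 = 6 × 4836 = 29016.

29016 minutes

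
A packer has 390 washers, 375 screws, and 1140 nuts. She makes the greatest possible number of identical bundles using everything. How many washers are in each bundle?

Number of bundles = gcd(390, 375, 1140).
390 = 2 × 3 × 5 × 13
375 = 3 × 5^3
1140 = 2^2 × 3 × 5 × 19
gcd(390, 375, 1140) = 3 × 5 = 15.
washers per bundle = 390 / 15 = 26.

26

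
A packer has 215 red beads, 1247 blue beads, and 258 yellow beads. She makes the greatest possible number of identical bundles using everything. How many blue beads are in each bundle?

Number of bundles = gcd(215, 1247, 258).
215 = 5 × 43
1247 = 29 × 43
258 = 2 × 3 × 43
gcd(215, 1247, 258) = 43.
blue beads per bundle = 1247 / 43 = 29.

29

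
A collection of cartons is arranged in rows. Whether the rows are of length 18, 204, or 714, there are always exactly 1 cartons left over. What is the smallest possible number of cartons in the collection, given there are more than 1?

4285

N − 1 must be a common multiple of 18, 204, and 714.
18 = 2 × 3^2
204 = 2^2 × 3 × 17
714 = 2 × 3 × 7 × 17
LCM(18, 204, 714) = 2^2 × 3^2 × 7 × 17 = 4284.
Smallest N > 1 is LCM + 1 = 4284 + 1 = 4285.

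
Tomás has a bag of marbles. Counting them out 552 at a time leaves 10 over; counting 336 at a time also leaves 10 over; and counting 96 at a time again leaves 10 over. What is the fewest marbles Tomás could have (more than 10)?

N − 10 must be a common multiple of 552, 336, and 96.
552 = 2^3 × 3 × 23
336 = 2^4 × 3 × 7
96 = 2^5 × 3
LCM(552, 336, 96) = 2^5 × 3 × 7 × 23 = 15456.
Smallest N > 10 is LCM + 10 = 15456 + 10 = 15466.

15466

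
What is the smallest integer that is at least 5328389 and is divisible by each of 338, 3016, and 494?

The integer must be a common multiple of 338, 3016, and 494, so a multiple of their LCM.
338 = 2 × 13^2
3016 = 2^3 × 13 × 29
494 = 2 × 13 × 19
LCM(338, 3016, 494) = 2^3 × 13^2 × 19 × 29 = 744952.
Smallest multiple of 744952 that is ≥ 5328389: ⌈5328389/744952⌉ × 744952 = 8 × 744952 = 5959616.

5959616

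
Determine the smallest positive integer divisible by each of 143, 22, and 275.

143 = 11 × 13
22 = 2 × 11
275 = 5^2 × 11
LCM(143, 22, 275) = 2 × 5^2 × 11 × 13 = 7150.

7150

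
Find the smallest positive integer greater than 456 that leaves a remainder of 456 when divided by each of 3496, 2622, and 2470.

N − 456 must be a common multiple of 3496, 2622, and 2470.
3496 = 2^3 × 19 × 23
2622 = 2 × 3 × 19 × 23
2470 = 2 × 5 × 13 × 19
LCM(3496, 2622, 2470) = 2^3 × 3 × 5 × 13 × 19 × 23 = 681720.
Smallest N > 456 is LCM + 456 = 681720 + 456 = 682176.

682176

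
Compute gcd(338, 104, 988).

338 = 2 × 13^2
104 = 2^3 × 13
988 = 2^2 × 13 × 19
gcd(338, 104, 988) = 2 × 13 = 26.

26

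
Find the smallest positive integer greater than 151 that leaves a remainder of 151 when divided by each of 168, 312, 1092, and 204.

37279

N − 151 must be a common multiple of 168, 312, 1092, and 204.
168 = 2^3 × 3 × 7
312 = 2^3 × 3 × 13
1092 = 2^2 × 3 × 7 × 13
204 = 2^2 × 3 × 17
LCM(168, 312, 1092, 204) = 2^3 × 3 × 7 × 13 × 17 = 37128.
Smallest N > 151 is LCM + 151 = 37128 + 151 = 37279.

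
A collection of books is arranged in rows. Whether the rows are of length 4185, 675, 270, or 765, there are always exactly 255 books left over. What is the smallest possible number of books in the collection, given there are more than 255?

N − 255 must be a common multiple of 4185, 675, 270, and 765.
4185 = 3^3 × 5 × 31
675 = 3^3 × 5^2
270 = 2 × 3^3 × 5
765 = 3^2 × 5 × 17
LCM(4185, 675, 270, 765) = 2 × 3^3 × 5^2 × 17 × 31 = 711450.
Smallest N > 255 is LCM + 255 = 711450 + 255 = 711705.

711705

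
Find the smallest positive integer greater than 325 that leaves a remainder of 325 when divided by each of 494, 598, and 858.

375271

N − 325 must be a common multiple of 494, 598, and 858.
494 = 2 × 13 × 19
598 = 2 × 13 × 23
858 = 2 × 3 × 11 × 13
LCM(494, 598, 858) = 2 × 3 × 11 × 13 × 19 × 23 = 374946.
Smallest N > 325 is LCM + 325 = 374946 + 325 = 375271.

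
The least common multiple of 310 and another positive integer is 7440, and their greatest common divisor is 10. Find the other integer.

240

gcd × lcm = product of the two integers, so the other integer is (10 × 7440) / 310 = 240.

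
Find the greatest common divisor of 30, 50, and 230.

10

30 = 2 × 3 × 5
50 = 2 × 5^2
230 = 2 × 5 × 23
gcd(30, 50, 230) = 2 × 5 = 10.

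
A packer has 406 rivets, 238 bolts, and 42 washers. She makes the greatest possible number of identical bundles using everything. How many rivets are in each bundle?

Number of bundles = gcd(406, 238, 42).
406 = 2 × 7 × 29
238 = 2 × 7 × 17
42 = 2 × 3 × 7
gcd(406, 238, 42) = 2 × 7 = 14.
rivets per bundle = 406 / 14 = 29.

29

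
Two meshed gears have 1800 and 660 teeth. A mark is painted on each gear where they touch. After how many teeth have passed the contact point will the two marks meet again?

We need the least common multiple of the intervals.
1800 = 2^3 × 3^2 × 5^2
660 = 2^2 × 3 × 5 × 11
LCM(1800, 660) = 2^3 × 3^2 × 5^2 × 11 = 19800.

19800 teeth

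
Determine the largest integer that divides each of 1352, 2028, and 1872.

1352 = 2^3 × 13^2
2028 = 2^2 × 3 × 13^2
1872 = 2^4 × 3^2 × 13
gcd(1352, 2028, 1872) = 2^2 × 13 = 52.

52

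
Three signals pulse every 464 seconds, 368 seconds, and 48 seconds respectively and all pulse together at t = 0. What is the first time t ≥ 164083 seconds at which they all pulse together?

192096 seconds

Joint pulses occur at multiples of LCM(464, 368, 48).
464 = 2^4 × 29
368 = 2^4 × 23
48 = 2^4 × 3
LCM(464, 368, 48) = 2^4 × 3 × 23 × 29 = 32016.
Smallest multiple of 32016 that is ≥ 164083: ⌈164083/32016⌉ × 32016 = 6 × 32016 = 192096.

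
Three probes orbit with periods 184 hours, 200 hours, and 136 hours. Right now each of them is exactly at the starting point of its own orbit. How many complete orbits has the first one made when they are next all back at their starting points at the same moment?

425 orbits

All finish a whole number of cycles simultaneously at t = LCM of the periods.
184 = 2^3 × 23
200 = 2^3 × 5^2
136 = 2^3 × 17
LCM(184, 200, 136) = 2^3 × 5^2 × 17 × 23 = 78200.
Orbits for period 184: 78200 / 184 = 425.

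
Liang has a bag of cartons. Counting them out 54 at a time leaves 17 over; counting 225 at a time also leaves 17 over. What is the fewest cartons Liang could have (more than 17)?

1367

N − 17 must be a common multiple of 54 and 225.
54 = 2 × 3^3
225 = 3^2 × 5^2
LCM(54, 225) = 2 × 3^3 × 5^2 = 1350.
Smallest N > 17 is LCM + 17 = 1350 + 17 = 1367.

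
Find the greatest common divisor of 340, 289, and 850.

17

340 = 2^2 × 5 × 17
289 = 17^2
850 = 2 × 5^2 × 17
gcd(340, 289, 850) = 17.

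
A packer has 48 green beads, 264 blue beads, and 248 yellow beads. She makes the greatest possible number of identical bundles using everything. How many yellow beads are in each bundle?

31

Number of bundles = gcd(48, 264, 248).
48 = 2^4 × 3
264 = 2^3 × 3 × 11
248 = 2^3 × 31
gcd(48, 264, 248) = 2^3 = 8.
yellow beads per bundle = 248 / 8 = 31.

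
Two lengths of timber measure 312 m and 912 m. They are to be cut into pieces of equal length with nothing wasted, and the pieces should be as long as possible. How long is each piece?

24 m

By the Euclidean algorithm:
912 = 2 × 312 + 288
312 = 1 × 288 + 24
288 = 12 × 24 + 0
gcd(312, 912) = 24.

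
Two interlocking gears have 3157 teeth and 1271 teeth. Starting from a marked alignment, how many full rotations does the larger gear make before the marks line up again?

31 rotations

All finish a whole number of cycles simultaneously at t = LCM of the periods.
3157 = 7 × 11 × 41
1271 = 31 × 41
LCM(3157, 1271) = 7 × 11 × 31 × 41 = 97867.
Rotations for period 3157: 97867 / 3157 = 31.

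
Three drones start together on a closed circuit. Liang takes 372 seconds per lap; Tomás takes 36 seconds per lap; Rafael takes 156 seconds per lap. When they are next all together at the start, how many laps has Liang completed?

The first common completion time is the LCM of the periods.
372 = 2^2 × 3 × 31
36 = 2^2 × 3^2
156 = 2^2 × 3 × 13
LCM(372, 36, 156) = 2^2 × 3^2 × 13 × 31 = 14508.
Laps for period 372: 14508 / 372 = 39.

39 laps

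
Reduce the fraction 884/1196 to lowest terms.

17/23

884 = 2^2 × 13 × 17
1196 = 2^2 × 13 × 23
gcd(884, 1196) = 2^2 × 13 = 52.
Divide numerator and denominator by 52: 884/1196 = 17/23.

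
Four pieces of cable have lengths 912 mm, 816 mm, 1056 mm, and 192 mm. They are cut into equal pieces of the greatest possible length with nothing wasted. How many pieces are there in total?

Piece length = gcd(912, 816, 1056, 192).
912 = 2^4 × 3 × 19
816 = 2^4 × 3 × 17
1056 = 2^5 × 3 × 11
192 = 2^6 × 3
gcd(912, 816, 1056, 192) = 2^4 × 3 = 48.
Total pieces = 912/48 + 816/48 + 1056/48 + 192/48 = 19 + 17 + 22 + 4 = 62.

62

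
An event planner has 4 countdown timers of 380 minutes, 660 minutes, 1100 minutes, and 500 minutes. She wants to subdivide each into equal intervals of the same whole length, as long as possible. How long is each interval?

The interval must divide each timer length; the longest such is the gcd.
380 = 2^2 × 5 × 19
660 = 2^2 × 3 × 5 × 11
1100 = 2^2 × 5^2 × 11
500 = 2^2 × 5^3
gcd(380, 660, 1100, 500) = 2^2 × 5 = 20.

20 minutes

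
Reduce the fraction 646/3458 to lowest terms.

17/91

646 = 2 × 17 × 19
3458 = 2 × 7 × 13 × 19
gcd(646, 3458) = 2 × 19 = 38.
Divide numerator and denominator by 38: 646/3458 = 17/91.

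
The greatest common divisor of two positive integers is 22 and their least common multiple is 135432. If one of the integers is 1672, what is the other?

1782

For two integers, gcd × lcm = product, so the other is (22 × 135432) / 1672 = 2979504 / 1672 = 1782.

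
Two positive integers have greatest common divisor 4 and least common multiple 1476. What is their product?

For any two positive integers, gcd × lcm = product = 4 × 1476 = 5904.

5904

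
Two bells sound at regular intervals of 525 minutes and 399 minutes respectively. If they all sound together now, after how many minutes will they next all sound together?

The first simultaneous occurrence is after LCM of the individual periods.
525 = 3 × 5^2 × 7
399 = 3 × 7 × 19
LCM(525, 399) = 3 × 5^2 × 7 × 19 = 9975.

9975 minutes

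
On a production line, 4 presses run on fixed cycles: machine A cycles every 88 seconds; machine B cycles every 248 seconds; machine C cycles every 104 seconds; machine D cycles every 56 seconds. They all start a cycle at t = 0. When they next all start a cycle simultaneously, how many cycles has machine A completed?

2821 cycles

All finish a whole number of cycles simultaneously at t = LCM of the periods.
88 = 2^3 × 11
248 = 2^3 × 31
104 = 2^3 × 13
56 = 2^3 × 7
LCM(88, 248, 104, 56) = 2^3 × 7 × 11 × 13 × 31 = 248248.
Cycles for period 88: 248248 / 88 = 2821.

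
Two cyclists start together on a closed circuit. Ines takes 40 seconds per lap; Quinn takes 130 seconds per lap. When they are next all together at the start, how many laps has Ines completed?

13 laps

They are all back at their starting positions together after one LCM of the periods.
40 = 2^3 × 5
130 = 2 × 5 × 13
LCM(40, 130) = 2^3 × 5 × 13 = 520.
Laps for period 40: 520 / 40 = 13.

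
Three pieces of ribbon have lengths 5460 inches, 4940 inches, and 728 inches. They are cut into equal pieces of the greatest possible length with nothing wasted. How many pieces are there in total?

Piece length = gcd(5460, 4940, 728).
5460 = 2^2 × 3 × 5 × 7 × 13
4940 = 2^2 × 5 × 13 × 19
728 = 2^3 × 7 × 13
gcd(5460, 4940, 728) = 2^2 × 13 = 52.
Total pieces = 5460/52 + 4940/52 + 728/52 = 105 + 95 + 14 = 214.

214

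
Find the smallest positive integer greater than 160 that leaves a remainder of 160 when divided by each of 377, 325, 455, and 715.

N − 160 must be a common multiple of 377, 325, 455, and 715.
377 = 13 × 29
325 = 5^2 × 13
455 = 5 × 7 × 13
715 = 5 × 11 × 13
LCM(377, 325, 455, 715) = 5^2 × 7 × 11 × 13 × 29 = 725725.
Smallest N > 160 is LCM + 160 = 725725 + 160 = 725885.

725885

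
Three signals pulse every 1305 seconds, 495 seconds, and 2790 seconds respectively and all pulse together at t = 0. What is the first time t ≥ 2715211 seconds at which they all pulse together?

Joint pulses occur at multiples of LCM(1305, 495, 2790).
1305 = 3^2 × 5 × 29
495 = 3^2 × 5 × 11
2790 = 2 × 3^2 × 5 × 31
LCM(1305, 495, 2790) = 2 × 3^2 × 5 × 11 × 29 × 31 = 890010.
Smallest multiple of 890010 that is ≥ 2715211: ⌈2715211/890010⌉ × 890010 = 4 × 890010 = 3560040.

3560040 seconds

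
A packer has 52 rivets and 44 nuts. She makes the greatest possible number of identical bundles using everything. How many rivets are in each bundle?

13

Number of bundles = gcd(52, 44).
52 = 2^2 × 13
44 = 2^2 × 11
gcd(52, 44) = 2^2 = 4.
rivets per bundle = 52 / 4 = 13.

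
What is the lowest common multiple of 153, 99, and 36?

153 = 3^2 × 17
99 = 3^2 × 11
36 = 2^2 × 3^2
LCM(153, 99, 36) = 2^2 × 3^2 × 11 × 17 = 6732.

6732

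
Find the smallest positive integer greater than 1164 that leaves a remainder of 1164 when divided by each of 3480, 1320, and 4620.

269124

N − 1164 must be a common multiple of 3480, 1320, and 4620.
3480 = 2^3 × 3 × 5 × 29
1320 = 2^3 × 3 × 5 × 11
4620 = 2^2 × 3 × 5 × 7 × 11
LCM(3480, 1320, 4620) = 2^3 × 3 × 5 × 7 × 11 × 29 = 267960.
Smallest N > 1164 is LCM + 1164 = 267960 + 1164 = 269124.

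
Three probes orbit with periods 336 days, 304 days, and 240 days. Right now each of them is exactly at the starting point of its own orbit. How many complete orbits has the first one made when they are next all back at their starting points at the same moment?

95 orbits

They are all back at their starting positions together after one LCM of the periods.
336 = 2^4 × 3 × 7
304 = 2^4 × 19
240 = 2^4 × 3 × 5
LCM(336, 304, 240) = 2^4 × 3 × 5 × 7 × 19 = 31920.
Orbits for period 336: 31920 / 336 = 95.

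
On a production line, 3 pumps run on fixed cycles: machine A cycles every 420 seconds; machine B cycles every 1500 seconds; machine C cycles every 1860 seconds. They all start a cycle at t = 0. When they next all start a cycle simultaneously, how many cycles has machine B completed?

217 cycles

They are all back at their starting positions together after one LCM of the periods.
420 = 2^2 × 3 × 5 × 7
1500 = 2^2 × 3 × 5^3
1860 = 2^2 × 3 × 5 × 31
LCM(420, 1500, 1860) = 2^2 × 3 × 5^3 × 7 × 31 = 325500.
Cycles for period 1500: 325500 / 1500 = 217.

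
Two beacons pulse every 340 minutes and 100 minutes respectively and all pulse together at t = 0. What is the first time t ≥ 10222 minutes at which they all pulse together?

Joint pulses occur at multiples of LCM(340, 100).
340 = 2^2 × 5 × 17
100 = 2^2 × 5^2
LCM(340, 100) = 2^2 × 5^2 × 17 = 1700.
Smallest multiple of 1700 that is ≥ 10222: ⌈10222/1700⌉ × 1700 = 7 × 1700 = 11900.

11900 minutes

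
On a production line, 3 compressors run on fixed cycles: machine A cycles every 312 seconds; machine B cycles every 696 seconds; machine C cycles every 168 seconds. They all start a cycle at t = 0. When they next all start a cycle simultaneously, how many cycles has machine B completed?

All finish a whole number of cycles simultaneously at t = LCM of the periods.
312 = 2^3 × 3 × 13
696 = 2^3 × 3 × 29
168 = 2^3 × 3 × 7
LCM(312, 696, 168) = 2^3 × 3 × 7 × 13 × 29 = 63336.
Cycles for period 696: 63336 / 696 = 91.

91 cycles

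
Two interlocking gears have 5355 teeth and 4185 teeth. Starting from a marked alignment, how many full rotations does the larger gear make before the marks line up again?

93 rotations

The first common completion time is the LCM of the periods.
5355 = 3^2 × 5 × 7 × 17
4185 = 3^3 × 5 × 31
LCM(5355, 4185) = 3^3 × 5 × 7 × 17 × 31 = 498015.
Rotations for period 5355: 498015 / 5355 = 93.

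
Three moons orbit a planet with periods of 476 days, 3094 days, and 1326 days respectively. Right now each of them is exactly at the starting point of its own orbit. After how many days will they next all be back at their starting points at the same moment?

18564 days

They coincide at every common multiple of the periods; the first is the LCM.
476 = 2^2 × 7 × 17
3094 = 2 × 7 × 13 × 17
1326 = 2 × 3 × 13 × 17
LCM(476, 3094, 1326) = 2^2 × 3 × 7 × 13 × 17 = 18564.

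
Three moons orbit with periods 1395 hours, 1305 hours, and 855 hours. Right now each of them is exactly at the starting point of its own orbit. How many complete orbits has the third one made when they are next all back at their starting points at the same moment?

They are all back at their starting positions together after one LCM of the periods.
1395 = 3^2 × 5 × 31
1305 = 3^2 × 5 × 29
855 = 3^2 × 5 × 19
LCM(1395, 1305, 855) = 3^2 × 5 × 19 × 29 × 31 = 768645.
Orbits for period 855: 768645 / 855 = 899.

899 orbits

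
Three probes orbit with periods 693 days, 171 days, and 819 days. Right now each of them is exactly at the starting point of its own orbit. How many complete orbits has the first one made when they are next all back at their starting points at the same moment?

247 orbits

They are all back at their starting positions together after one LCM of the periods.
693 = 3^2 × 7 × 11
171 = 3^2 × 19
819 = 3^2 × 7 × 13
LCM(693, 171, 819) = 3^2 × 7 × 11 × 13 × 19 = 171171.
Orbits for period 693: 171171 / 693 = 247.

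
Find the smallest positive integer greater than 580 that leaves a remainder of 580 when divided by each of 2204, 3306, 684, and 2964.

258448

N − 580 must be a common multiple of 2204, 3306, 684, and 2964.
2204 = 2^2 × 19 × 29
3306 = 2 × 3 × 19 × 29
684 = 2^2 × 3^2 × 19
2964 = 2^2 × 3 × 13 × 19
LCM(2204, 3306, 684, 2964) = 2^2 × 3^2 × 13 × 19 × 29 = 257868.
Smallest N > 580 is LCM + 580 = 257868 + 580 = 258448.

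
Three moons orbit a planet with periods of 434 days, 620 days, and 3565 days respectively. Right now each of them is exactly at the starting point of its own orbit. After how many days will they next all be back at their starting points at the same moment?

99820 days

They coincide at every common multiple of the periods; the first is the LCM.
434 = 2 × 7 × 31
620 = 2^2 × 5 × 31
3565 = 5 × 23 × 31
LCM(434, 620, 3565) = 2^2 × 5 × 7 × 23 × 31 = 99820.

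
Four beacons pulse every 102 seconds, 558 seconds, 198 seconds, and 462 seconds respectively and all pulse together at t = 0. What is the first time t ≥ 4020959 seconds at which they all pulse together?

4382532 seconds

Joint pulses occur at multiples of LCM(102, 558, 198, 462).
102 = 2 × 3 × 17
558 = 2 × 3^2 × 31
198 = 2 × 3^2 × 11
462 = 2 × 3 × 7 × 11
LCM(102, 558, 198, 462) = 2 × 3^2 × 7 × 11 × 17 × 31 = 730422.
Smallest multiple of 730422 that is ≥ 4020959: ⌈4020959/730422⌉ × 730422 = 6 × 730422 = 4382532.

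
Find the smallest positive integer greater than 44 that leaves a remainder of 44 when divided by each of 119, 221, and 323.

N − 44 must be a common multiple of 119, 221, and 323.
119 = 7 × 17
221 = 13 × 17
323 = 17 × 19
LCM(119, 221, 323) = 7 × 13 × 17 × 19 = 29393.
Smallest N > 44 is LCM + 44 = 29393 + 44 = 29437.

29437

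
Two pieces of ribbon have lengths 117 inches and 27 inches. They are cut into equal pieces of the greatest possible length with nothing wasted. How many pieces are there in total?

16

Piece length = gcd(117, 27).
117 = 3^2 × 13
27 = 3^3
gcd(117, 27) = 3^2 = 9.
Total pieces = 117/9 + 27/9 = 13 + 3 = 16.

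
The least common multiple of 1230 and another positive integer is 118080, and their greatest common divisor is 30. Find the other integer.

gcd × lcm = product of the two integers, so the other integer is (30 × 118080) / 1230 = 2880.

2880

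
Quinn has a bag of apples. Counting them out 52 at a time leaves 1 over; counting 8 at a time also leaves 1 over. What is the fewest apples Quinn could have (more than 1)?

N − 1 must be a common multiple of 52 and 8.
52 = 2^2 × 13
8 = 2^3
LCM(52, 8) = 2^3 × 13 = 104.
Smallest N > 1 is LCM + 1 = 104 + 1 = 105.

105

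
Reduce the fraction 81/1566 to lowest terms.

3/58

81 = 3^4
1566 = 2 × 3^3 × 29
gcd(81, 1566) = 3^3 = 27.
Divide numerator and denominator by 27: 81/1566 = 3/58.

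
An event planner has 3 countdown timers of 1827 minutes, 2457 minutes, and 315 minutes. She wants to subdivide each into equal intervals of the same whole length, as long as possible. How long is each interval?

63 minutes

The interval must divide each timer length; the longest such is the gcd.
1827 = 3^2 × 7 × 29
2457 = 3^3 × 7 × 13
315 = 3^2 × 5 × 7
gcd(1827, 2457, 315) = 3^2 × 7 = 63.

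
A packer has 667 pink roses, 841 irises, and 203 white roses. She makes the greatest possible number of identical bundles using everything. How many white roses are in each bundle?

Number of bundles = gcd(667, 841, 203).
667 = 23 × 29
841 = 29^2
203 = 7 × 29
gcd(667, 841, 203) = 29.
white roses per bundle = 203 / 29 = 7.

7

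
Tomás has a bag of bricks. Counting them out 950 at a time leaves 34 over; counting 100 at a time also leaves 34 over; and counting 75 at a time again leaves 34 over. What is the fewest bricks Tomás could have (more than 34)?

5734

N − 34 must be a common multiple of 950, 100, and 75.
950 = 2 × 5^2 × 19
100 = 2^2 × 5^2
75 = 3 × 5^2
LCM(950, 100, 75) = 2^2 × 3 × 5^2 × 19 = 5700.
Smallest N > 34 is LCM + 34 = 5700 + 34 = 5734.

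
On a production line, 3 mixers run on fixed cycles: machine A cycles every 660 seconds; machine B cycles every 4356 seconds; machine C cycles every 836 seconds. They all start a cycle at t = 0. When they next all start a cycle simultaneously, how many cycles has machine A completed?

627 cycles

The first common completion time is the LCM of the periods.
660 = 2^2 × 3 × 5 × 11
4356 = 2^2 × 3^2 × 11^2
836 = 2^2 × 11 × 19
LCM(660, 4356, 836) = 2^2 × 3^2 × 5 × 11^2 × 19 = 413820.
Cycles for period 660: 413820 / 660 = 627.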